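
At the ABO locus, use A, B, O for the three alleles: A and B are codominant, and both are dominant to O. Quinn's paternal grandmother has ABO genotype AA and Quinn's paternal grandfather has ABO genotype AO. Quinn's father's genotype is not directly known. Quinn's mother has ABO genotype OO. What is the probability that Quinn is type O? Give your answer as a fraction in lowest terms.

Quinn's father's ABO genotype from AA × AO: 1/2 AA, 1/2 AO.
Crossing each possibility with the mother OO and summing P(type O): 1/2·0 + 1/2·1/2 = 1/4.

1/4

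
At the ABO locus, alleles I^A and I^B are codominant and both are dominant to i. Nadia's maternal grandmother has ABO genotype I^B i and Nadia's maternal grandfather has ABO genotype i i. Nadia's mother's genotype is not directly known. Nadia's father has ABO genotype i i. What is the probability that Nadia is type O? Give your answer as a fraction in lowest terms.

3/4

Nadia's mother's ABO genotype from I^B i × i i: 1/2 I^B i, 1/2 i i.
Crossing each possibility with the father i i and summing P(type O): 1/2·1/2 + 1/2·1 = 3/4.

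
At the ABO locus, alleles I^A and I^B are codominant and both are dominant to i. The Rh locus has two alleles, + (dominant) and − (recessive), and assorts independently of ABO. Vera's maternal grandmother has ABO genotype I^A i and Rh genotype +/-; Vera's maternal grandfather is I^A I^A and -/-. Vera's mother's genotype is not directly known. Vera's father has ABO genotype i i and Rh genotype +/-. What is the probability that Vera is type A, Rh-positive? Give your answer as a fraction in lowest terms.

15/32

Vera's mother's ABO genotype from I^A i × I^A I^A: 1/2 I^A I^A, 1/2 I^A i.
Crossing each possibility with the father i i and summing P(type A): 1/2·1 + 1/2·1/2 = 3/4.
Similarly for Rh via the mother's Rh distribution: P(Rh+) = 5/8.
Independent loci: 3/4 × 5/8 = 15/32.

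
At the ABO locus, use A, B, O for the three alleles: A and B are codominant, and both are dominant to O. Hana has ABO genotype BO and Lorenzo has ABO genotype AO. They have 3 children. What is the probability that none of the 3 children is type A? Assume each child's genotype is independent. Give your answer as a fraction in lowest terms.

27/64

ABO cross BO × AO → 1/4 O, 1/4 A, 1/4 B, 1/4 AB.
So P(type A) = 1/4 per child.
P(not type A) = 3/4 for one child; (3/4)^3 = 27/64.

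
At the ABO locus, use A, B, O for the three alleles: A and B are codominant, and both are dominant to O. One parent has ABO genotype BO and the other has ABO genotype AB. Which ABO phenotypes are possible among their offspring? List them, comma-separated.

A, B, AB

Gametes from BO × AB give offspring ABO genotypes AB, AO, BB, BO, i.e. phenotypes A, B, AB.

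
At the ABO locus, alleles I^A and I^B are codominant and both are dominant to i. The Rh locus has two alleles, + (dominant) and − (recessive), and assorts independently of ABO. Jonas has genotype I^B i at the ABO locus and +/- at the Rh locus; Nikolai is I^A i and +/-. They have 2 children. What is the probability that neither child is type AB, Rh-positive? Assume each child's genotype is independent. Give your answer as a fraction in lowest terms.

ABO cross I^B i × I^A i → 1/4 O, 1/4 A, 1/4 B, 1/4 AB.
Rh cross +/- × +/- → 3/4 Rh+, 1/4 Rh-; so P(type AB, Rh-positive) = 1/4 × 3/4 = 3/16 per child.
P(not type AB, Rh-positive) = 13/16 for one child; (13/16)^2 = 169/256.

169/256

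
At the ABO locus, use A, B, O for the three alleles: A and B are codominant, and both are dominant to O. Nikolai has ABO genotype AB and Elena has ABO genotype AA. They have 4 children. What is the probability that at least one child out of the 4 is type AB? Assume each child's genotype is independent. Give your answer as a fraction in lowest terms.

ABO cross AB × AA → 1/2 A, 1/2 AB.
So P(type AB) = 1/2 per child.
P(none) = (1/2)^4 = 1/16; P(at least one) = 1 − 1/16 = 15/16.

15/16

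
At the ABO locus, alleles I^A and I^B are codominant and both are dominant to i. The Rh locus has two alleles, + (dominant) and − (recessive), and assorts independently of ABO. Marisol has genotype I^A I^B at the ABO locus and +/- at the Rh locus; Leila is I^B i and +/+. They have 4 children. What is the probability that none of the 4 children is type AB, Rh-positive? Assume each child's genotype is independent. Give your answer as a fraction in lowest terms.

ABO cross I^A I^B × I^B i → 1/4 A, 1/2 B, 1/4 AB.
Rh cross +/- × +/+ → 1 Rh+; so P(type AB, Rh-positive) = 1/4 × 1 = 1/4 per child.
P(not type AB, Rh-positive) = 3/4 for one child; (3/4)^4 = 81/256.

81/256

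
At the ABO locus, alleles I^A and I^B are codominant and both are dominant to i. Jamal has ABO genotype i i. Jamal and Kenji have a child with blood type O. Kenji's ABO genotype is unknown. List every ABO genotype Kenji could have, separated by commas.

I^A i, I^B i, i i

For each candidate genotype of Kenji, check whether crossing it with i i can produce every observed child phenotype.
  I^A I^A → possible child types {A} ✗
  I^A I^B → possible child types {A, B} ✗
  I^A i → possible child types {O, A} ✓
  I^B I^B → possible child types {B} ✗
  I^B i → possible child types {O, B} ✓
  i i → possible child types {O} ✓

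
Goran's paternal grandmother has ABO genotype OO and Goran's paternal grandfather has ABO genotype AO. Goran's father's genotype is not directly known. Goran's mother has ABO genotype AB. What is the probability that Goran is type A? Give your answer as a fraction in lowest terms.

Goran's father's ABO genotype from OO × AO: 1/2 AO, 1/2 OO.
Crossing each possibility with the mother AB and summing P(type A): 1/2·1/2 + 1/2·1/2 = 1/2.

1/2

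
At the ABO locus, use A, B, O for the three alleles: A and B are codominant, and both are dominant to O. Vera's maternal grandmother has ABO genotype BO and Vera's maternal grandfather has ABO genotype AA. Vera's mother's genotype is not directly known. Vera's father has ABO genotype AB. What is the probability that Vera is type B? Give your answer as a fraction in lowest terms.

Vera's mother's ABO genotype from BO × AA: 1/2 AB, 1/2 AO.
Crossing each possibility with the father AB and summing P(type B): 1/2·1/4 + 1/2·1/4 = 1/4.

1/4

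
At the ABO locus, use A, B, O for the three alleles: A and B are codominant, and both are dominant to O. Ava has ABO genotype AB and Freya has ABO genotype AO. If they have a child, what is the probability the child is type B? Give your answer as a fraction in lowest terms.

1/4

ABO cross AB × AO → offspring phenotypes: 1/2 A, 1/4 B, 1/4 AB.
So P(type B) = 1/4.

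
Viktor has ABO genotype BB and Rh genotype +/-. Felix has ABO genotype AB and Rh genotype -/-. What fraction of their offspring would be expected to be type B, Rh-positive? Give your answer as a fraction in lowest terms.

ABO cross BB × AB → offspring phenotypes: 1/2 B, 1/2 AB.
Rh cross +/- × -/- → 1/2 Rh+, 1/2 Rh-.
Independent loci: P(type B, Rh-positive) = 1/2 × 1/2 = 1/4.

1/4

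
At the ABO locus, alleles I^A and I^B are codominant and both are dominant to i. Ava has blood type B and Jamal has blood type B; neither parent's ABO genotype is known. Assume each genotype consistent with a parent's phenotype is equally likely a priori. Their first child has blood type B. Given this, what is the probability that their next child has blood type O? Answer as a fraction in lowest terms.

1/20

Possible genotypes: Ava ∈ {I^B I^B, I^B i}; Jamal ∈ {I^B I^B, I^B i}.
Weight each parental genotype pair by prior × P(type-B child):
  I^B I^B × I^B I^B: posterior weight 4/15; P(next child type O) = 0.
  I^B I^B × I^B i: posterior weight 4/15; P(next child type O) = 0.
  I^B i × I^B I^B: posterior weight 4/15; P(next child type O) = 0.
  I^B i × I^B i: posterior weight 1/5; P(next child type O) = 1/4.
Weighted sum = 1/20.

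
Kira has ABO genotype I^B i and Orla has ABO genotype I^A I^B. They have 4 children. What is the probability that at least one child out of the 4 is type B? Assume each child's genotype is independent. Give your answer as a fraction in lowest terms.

ABO cross I^B i × I^A I^B → 1/4 A, 1/2 B, 1/4 AB.
So P(type B) = 1/2 per child.
P(none) = (1/2)^4 = 1/16; P(at least one) = 1 − 1/16 = 15/16.

15/16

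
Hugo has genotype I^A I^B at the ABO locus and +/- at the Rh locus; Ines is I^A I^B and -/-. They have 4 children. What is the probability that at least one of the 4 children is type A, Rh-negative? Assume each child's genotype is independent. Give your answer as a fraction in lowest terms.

1695/4096

ABO cross I^A I^B × I^A I^B → 1/4 A, 1/4 B, 1/2 AB.
Rh cross +/- × -/- → 1/2 Rh+, 1/2 Rh-; so P(type A, Rh-negative) = 1/4 × 1/2 = 1/8 per child.
P(none) = (7/8)^4 = 2401/4096; P(at least one) = 1 − 2401/4096 = 1695/4096.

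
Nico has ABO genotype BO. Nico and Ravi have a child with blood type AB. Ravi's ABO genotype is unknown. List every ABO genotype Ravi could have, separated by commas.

For each candidate genotype of Ravi, check whether crossing it with BO can produce every observed child phenotype.
  AA → possible child types {A, AB} ✓
  AB → possible child types {A, B, AB} ✓
  AO → possible child types {O, A, B, AB} ✓
  BB → possible child types {B} ✗
  BO → possible child types {O, B} ✗
  OO → possible child types {O, B} ✗

AA, AB, AO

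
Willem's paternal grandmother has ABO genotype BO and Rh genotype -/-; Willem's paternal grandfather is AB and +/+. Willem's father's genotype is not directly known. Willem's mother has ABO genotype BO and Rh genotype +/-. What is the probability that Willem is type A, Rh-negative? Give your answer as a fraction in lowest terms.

Willem's father's ABO genotype from BO × AB: 1/4 AB, 1/4 AO, 1/4 BB, 1/4 BO.
Crossing each possibility with the mother BO and summing P(type A): 1/4·1/4 + 1/4·1/4 + 1/4·0 + 1/4·0 = 1/8.
Similarly for Rh via the father's Rh distribution: P(Rh-) = 1/4.
Independent loci: 1/8 × 1/4 = 1/32.

1/32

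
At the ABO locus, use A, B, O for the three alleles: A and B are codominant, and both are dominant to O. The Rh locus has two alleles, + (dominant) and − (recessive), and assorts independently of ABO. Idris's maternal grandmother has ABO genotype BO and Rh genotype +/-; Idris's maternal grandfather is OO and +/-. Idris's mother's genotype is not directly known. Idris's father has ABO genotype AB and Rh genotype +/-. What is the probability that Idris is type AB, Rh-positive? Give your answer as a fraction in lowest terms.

Idris's mother's ABO genotype from BO × OO: 1/2 BO, 1/2 OO.
Crossing each possibility with the father AB and summing P(type AB): 1/2·1/4 + 1/2·0 = 1/8.
Similarly for Rh via the mother's Rh distribution: P(Rh+) = 3/4.
Independent loci: 1/8 × 3/4 = 3/32.

3/32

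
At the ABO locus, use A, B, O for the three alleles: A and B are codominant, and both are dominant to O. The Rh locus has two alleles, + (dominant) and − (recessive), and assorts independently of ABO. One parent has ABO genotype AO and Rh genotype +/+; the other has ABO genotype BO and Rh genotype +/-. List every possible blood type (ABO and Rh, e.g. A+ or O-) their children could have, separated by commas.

Gametes from AO × BO give offspring ABO genotypes AB, AO, BO, OO, i.e. phenotypes O, A, B, AB.
Rh cross +/+ × +/- → phenotypes Rh+.
Combining independently: O+, A+, B+, AB+.

O+, A+, B+, AB+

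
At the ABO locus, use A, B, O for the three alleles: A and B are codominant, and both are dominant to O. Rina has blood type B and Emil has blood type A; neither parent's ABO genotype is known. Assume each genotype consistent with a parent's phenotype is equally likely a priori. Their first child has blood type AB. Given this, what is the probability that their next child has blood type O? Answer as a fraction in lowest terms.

1/36

Possible genotypes: Rina ∈ {BB, BO}; Emil ∈ {AA, AO}.
Weight each parental genotype pair by prior × P(type-AB child):
  BB × AA: posterior weight 4/9; P(next child type O) = 0.
  BB × AO: posterior weight 2/9; P(next child type O) = 0.
  BO × AA: posterior weight 2/9; P(next child type O) = 0.
  BO × AO: posterior weight 1/9; P(next child type O) = 1/4.
Weighted sum = 1/36.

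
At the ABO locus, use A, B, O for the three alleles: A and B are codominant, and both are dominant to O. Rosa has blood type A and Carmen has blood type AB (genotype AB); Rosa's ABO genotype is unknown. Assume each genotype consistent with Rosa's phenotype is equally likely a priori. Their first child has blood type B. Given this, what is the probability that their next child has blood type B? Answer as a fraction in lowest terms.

Possible genotypes: Rosa ∈ {AA, AO}; Carmen ∈ {AB}.
Weight each parental genotype pair by prior × P(type-B child):
  AO × AB: posterior weight 1; P(next child type B) = 1/4.
Weighted sum = 1/4.

1/4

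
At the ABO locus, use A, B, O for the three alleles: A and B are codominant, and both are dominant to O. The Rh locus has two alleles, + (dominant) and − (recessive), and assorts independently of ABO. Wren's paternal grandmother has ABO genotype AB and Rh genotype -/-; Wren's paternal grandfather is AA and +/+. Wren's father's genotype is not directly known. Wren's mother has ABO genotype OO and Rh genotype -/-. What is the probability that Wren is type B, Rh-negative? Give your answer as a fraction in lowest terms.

Wren's father's ABO genotype from AB × AA: 1/2 AA, 1/2 AB.
Crossing each possibility with the mother OO and summing P(type B): 1/2·0 + 1/2·1/2 = 1/4.
Similarly for Rh via the father's Rh distribution: P(Rh-) = 1/2.
Independent loci: 1/4 × 1/2 = 1/8.

1/8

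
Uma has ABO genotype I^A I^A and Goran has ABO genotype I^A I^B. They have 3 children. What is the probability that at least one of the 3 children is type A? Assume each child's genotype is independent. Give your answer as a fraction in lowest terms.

7/8

ABO cross I^A I^A × I^A I^B → 1/2 A, 1/2 AB.
So P(type A) = 1/2 per child.
P(none) = (1/2)^3 = 1/8; P(at least one) = 1 − 1/8 = 7/8.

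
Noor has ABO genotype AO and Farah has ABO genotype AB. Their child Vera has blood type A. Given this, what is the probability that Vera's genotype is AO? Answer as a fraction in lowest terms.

1/2

Cross AO × AB → 1/4 AA, 1/4 AB, 1/4 AO, 1/4 BO.
Type-A genotypes among offspring: AA (1/4), AO (1/4); total 1/2.
P(AO | type A) = (1/4) / (1/2) = 1/2.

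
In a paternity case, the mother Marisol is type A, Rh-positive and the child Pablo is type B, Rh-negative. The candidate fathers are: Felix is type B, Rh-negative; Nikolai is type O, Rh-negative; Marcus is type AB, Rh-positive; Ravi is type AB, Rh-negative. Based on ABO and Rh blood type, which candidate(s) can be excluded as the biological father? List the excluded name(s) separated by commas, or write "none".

A candidate is excluded only if no genotype consistent with his phenotype could produce a type B, Rh-negative child with a type A, Rh-positive mother.
Nikolai (type O, Rh-): no genotype consistent with that phenotype can produce a type-B Rh- child with a type-A mother.

Nikolai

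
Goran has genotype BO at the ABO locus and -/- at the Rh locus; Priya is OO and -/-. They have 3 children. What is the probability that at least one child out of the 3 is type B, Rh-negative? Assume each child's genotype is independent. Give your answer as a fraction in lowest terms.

7/8

ABO cross BO × OO → 1/2 O, 1/2 B.
Rh cross -/- × -/- → 1 Rh-; so P(type B, Rh-negative) = 1/2 × 1 = 1/2 per child.
P(none) = (1/2)^3 = 1/8; P(at least one) = 1 − 1/8 = 7/8.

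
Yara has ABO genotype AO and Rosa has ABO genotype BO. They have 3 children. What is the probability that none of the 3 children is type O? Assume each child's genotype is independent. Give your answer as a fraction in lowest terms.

27/64

ABO cross AO × BO → 1/4 O, 1/4 A, 1/4 B, 1/4 AB.
So P(type O) = 1/4 per child.
P(not type O) = 3/4 for one child; (3/4)^3 = 27/64.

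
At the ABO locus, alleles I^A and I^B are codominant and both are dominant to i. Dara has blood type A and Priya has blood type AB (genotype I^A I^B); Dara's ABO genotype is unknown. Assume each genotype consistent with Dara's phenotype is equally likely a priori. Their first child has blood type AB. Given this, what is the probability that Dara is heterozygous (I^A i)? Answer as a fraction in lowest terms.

1/3

Possible genotypes: Dara ∈ {I^A I^A, I^A i}; Priya ∈ {I^A I^B}.
Weight each parental genotype pair by prior × P(type-AB child):
  I^A I^A × I^A I^B: posterior weight 2/3.
  I^A i × I^A I^B: posterior weight 1/3.
Sum the posterior weight over pairs where Dara is I^A i: 1/3.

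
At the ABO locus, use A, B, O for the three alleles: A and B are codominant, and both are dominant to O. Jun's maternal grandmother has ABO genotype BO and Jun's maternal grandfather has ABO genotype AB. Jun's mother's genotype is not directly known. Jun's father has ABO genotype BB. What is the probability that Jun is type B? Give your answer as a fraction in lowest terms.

3/4

Jun's mother's ABO genotype from BO × AB: 1/4 AB, 1/4 AO, 1/4 BB, 1/4 BO.
Crossing each possibility with the father BB and summing P(type B): 1/4·1/2 + 1/4·1/2 + 1/4·1 + 1/4·1 = 3/4.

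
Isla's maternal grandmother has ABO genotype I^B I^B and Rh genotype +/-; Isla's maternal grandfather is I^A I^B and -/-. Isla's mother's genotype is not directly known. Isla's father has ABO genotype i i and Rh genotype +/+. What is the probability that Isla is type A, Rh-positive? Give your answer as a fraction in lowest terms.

Isla's mother's ABO genotype from I^B I^B × I^A I^B: 1/2 I^A I^B, 1/2 I^B I^B.
Crossing each possibility with the father i i and summing P(type A): 1/2·1/2 + 1/2·0 = 1/4.
Similarly for Rh via the mother's Rh distribution: P(Rh+) = 1.
Independent loci: 1/4 × 1 = 1/4.

1/4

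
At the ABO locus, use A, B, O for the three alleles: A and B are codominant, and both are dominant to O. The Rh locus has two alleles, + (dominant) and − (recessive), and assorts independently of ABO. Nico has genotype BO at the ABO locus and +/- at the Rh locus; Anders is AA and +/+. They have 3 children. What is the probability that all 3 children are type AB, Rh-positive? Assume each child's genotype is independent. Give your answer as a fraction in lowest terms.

1/8

ABO cross BO × AA → 1/2 A, 1/2 AB.
Rh cross +/- × +/+ → 1 Rh+; so P(type AB, Rh-positive) = 1/2 × 1 = 1/2 per child.
All 3 independent: (1/2)^3 = 1/8.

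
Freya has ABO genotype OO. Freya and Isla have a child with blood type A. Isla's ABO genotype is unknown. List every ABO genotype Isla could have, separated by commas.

For each candidate genotype of Isla, check whether crossing it with OO can produce every observed child phenotype.
  AA → possible child types {A} ✓
  AB → possible child types {A, B} ✓
  AO → possible child types {O, A} ✓
  BB → possible child types {B} ✗
  BO → possible child types {O, B} ✗
  OO → possible child types {O} ✗

AA, AB, AO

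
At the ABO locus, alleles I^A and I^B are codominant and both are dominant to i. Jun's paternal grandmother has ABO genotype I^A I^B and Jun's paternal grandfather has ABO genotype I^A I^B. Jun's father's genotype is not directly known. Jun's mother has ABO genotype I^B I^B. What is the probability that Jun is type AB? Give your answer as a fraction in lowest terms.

Jun's father's ABO genotype from I^A I^B × I^A I^B: 1/4 I^A I^A, 1/2 I^A I^B, 1/4 I^B I^B.
Crossing each possibility with the mother I^B I^B and summing P(type AB): 1/4·1 + 1/2·1/2 + 1/4·0 = 1/2.

1/2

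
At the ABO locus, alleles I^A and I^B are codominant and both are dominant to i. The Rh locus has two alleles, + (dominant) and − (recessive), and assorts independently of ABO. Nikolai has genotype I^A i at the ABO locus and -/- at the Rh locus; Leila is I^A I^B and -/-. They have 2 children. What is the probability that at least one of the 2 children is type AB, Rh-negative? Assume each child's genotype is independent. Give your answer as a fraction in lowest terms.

7/16

ABO cross I^A i × I^A I^B → 1/2 A, 1/4 B, 1/4 AB.
Rh cross -/- × -/- → 1 Rh-; so P(type AB, Rh-negative) = 1/4 × 1 = 1/4 per child.
P(none) = (3/4)^2 = 9/16; P(at least one) = 1 − 9/16 = 7/16.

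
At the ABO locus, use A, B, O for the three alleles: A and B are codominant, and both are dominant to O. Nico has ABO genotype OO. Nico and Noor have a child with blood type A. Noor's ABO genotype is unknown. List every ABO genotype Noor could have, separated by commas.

For each candidate genotype of Noor, check whether crossing it with OO can produce every observed child phenotype.
  AA → possible child types {A} ✓
  AB → possible child types {A, B} ✓
  AO → possible child types {O, A} ✓
  BB → possible child types {B} ✗
  BO → possible child types {O, B} ✗
  OO → possible child types {O} ✗

AA, AB, AO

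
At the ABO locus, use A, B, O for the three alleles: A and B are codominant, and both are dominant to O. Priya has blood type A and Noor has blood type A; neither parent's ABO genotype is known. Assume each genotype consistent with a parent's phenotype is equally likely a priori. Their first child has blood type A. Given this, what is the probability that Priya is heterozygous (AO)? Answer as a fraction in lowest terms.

7/15

Possible genotypes: Priya ∈ {AA, AO}; Noor ∈ {AA, AO}.
Weight each parental genotype pair by prior × P(type-A child):
  AA × AA: posterior weight 4/15.
  AA × AO: posterior weight 4/15.
  AO × AA: posterior weight 4/15.
  AO × AO: posterior weight 1/5.
Sum the posterior weight over pairs where Priya is AO: 7/15.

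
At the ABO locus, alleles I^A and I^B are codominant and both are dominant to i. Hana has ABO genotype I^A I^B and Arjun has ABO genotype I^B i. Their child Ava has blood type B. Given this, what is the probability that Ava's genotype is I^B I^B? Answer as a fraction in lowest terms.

1/2

Cross I^A I^B × I^B i → 1/4 I^A I^B, 1/4 I^A i, 1/4 I^B I^B, 1/4 I^B i.
Type-B genotypes among offspring: I^B I^B (1/4), I^B i (1/4); total 1/2.
P(I^B I^B | type B) = (1/4) / (1/2) = 1/2.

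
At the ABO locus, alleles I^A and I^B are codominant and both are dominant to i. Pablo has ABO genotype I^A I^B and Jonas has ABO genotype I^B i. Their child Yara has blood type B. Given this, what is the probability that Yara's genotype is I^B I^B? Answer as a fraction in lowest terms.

1/2

Cross I^A I^B × I^B i → 1/4 I^A I^B, 1/4 I^A i, 1/4 I^B I^B, 1/4 I^B i.
Type-B genotypes among offspring: I^B I^B (1/4), I^B i (1/4); total 1/2.
P(I^B I^B | type B) = (1/4) / (1/2) = 1/2.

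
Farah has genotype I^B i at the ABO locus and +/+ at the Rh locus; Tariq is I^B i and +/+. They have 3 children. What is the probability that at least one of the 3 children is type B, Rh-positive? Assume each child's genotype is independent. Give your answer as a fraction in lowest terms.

ABO cross I^B i × I^B i → 1/4 O, 3/4 B.
Rh cross +/+ × +/+ → 1 Rh+; so P(type B, Rh-positive) = 3/4 × 1 = 3/4 per child.
P(none) = (1/4)^3 = 1/64; P(at least one) = 1 − 1/64 = 63/64.

63/64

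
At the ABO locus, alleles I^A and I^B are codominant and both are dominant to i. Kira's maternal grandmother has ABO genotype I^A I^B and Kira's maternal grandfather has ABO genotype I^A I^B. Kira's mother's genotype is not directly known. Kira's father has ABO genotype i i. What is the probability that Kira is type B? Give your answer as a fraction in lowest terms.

1/2

Kira's mother's ABO genotype from I^A I^B × I^A I^B: 1/4 I^A I^A, 1/2 I^A I^B, 1/4 I^B I^B.
Crossing each possibility with the father i i and summing P(type B): 1/4·0 + 1/2·1/2 + 1/4·1 = 1/2.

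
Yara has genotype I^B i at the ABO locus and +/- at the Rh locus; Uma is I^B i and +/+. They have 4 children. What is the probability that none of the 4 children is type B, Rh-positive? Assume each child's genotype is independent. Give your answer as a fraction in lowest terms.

ABO cross I^B i × I^B i → 1/4 O, 3/4 B.
Rh cross +/- × +/+ → 1 Rh+; so P(type B, Rh-positive) = 3/4 × 1 = 3/4 per child.
P(not type B, Rh-positive) = 1/4 for one child; (1/4)^4 = 1/256.

1/256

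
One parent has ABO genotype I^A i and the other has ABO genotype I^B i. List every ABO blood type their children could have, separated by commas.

O, A, B, AB

Gametes from I^A i × I^B i give offspring ABO genotypes I^A I^B, I^A i, I^B i, i i, i.e. phenotypes O, A, B, AB.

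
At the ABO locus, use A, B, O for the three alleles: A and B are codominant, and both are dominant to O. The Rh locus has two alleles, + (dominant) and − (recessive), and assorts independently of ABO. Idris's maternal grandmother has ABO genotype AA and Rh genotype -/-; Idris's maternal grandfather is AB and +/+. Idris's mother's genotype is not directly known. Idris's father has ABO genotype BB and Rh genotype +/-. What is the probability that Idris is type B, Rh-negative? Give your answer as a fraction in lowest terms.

1/16

Idris's mother's ABO genotype from AA × AB: 1/2 AA, 1/2 AB.
Crossing each possibility with the father BB and summing P(type B): 1/2·0 + 1/2·1/2 = 1/4.
Similarly for Rh via the mother's Rh distribution: P(Rh-) = 1/4.
Independent loci: 1/4 × 1/4 = 1/16.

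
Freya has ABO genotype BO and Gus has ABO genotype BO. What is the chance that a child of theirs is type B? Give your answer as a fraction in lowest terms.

ABO cross BO × BO → offspring phenotypes: 1/4 O, 3/4 B.
So P(type B) = 3/4.

3/4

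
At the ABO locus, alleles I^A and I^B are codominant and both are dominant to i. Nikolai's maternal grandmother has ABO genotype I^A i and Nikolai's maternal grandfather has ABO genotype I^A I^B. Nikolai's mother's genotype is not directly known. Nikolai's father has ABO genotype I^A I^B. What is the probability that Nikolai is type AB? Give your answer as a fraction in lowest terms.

Nikolai's mother's ABO genotype from I^A i × I^A I^B: 1/4 I^A I^A, 1/4 I^A I^B, 1/4 I^A i, 1/4 I^B i.
Crossing each possibility with the father I^A I^B and summing P(type AB): 1/4·1/2 + 1/4·1/2 + 1/4·1/4 + 1/4·1/4 = 3/8.

3/8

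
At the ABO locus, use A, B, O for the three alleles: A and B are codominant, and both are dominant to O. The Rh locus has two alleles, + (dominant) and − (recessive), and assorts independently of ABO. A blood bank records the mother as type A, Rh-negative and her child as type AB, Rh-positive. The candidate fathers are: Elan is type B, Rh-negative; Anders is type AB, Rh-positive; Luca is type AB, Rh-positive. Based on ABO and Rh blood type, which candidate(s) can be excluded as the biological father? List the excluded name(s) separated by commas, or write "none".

Elan

A candidate is excluded only if no genotype consistent with his phenotype could produce a type AB, Rh-positive child with a type A, Rh-negative mother.
Elan (type B, Rh-): no genotype consistent with that phenotype can produce a type-AB Rh+ child with a type-A mother.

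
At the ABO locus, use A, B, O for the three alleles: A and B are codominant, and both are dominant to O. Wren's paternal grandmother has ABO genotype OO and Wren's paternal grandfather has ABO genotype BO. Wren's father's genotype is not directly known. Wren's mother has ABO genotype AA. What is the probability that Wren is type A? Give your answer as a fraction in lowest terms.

3/4

Wren's father's ABO genotype from OO × BO: 1/2 BO, 1/2 OO.
Crossing each possibility with the mother AA and summing P(type A): 1/2·1/2 + 1/2·1 = 3/4.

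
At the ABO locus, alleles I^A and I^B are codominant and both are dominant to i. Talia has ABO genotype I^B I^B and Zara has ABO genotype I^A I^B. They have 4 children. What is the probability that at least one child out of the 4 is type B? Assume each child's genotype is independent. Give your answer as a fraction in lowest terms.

15/16

ABO cross I^B I^B × I^A I^B → 1/2 B, 1/2 AB.
So P(type B) = 1/2 per child.
P(none) = (1/2)^4 = 1/16; P(at least one) = 1 − 1/16 = 15/16.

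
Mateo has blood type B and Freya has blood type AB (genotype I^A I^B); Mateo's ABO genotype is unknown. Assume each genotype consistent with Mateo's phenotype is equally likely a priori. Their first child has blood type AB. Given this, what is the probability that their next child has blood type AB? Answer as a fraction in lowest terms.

Possible genotypes: Mateo ∈ {I^B I^B, I^B i}; Freya ∈ {I^A I^B}.
Weight each parental genotype pair by prior × P(type-AB child):
  I^B I^B × I^A I^B: posterior weight 2/3; P(next child type AB) = 1/2.
  I^B i × I^A I^B: posterior weight 1/3; P(next child type AB) = 1/4.
Weighted sum = 5/12.

5/12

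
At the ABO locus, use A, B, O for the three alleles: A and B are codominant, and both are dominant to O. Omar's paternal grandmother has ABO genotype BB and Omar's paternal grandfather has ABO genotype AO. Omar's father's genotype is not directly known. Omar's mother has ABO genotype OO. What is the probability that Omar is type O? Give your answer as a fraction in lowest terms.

Omar's father's ABO genotype from BB × AO: 1/2 AB, 1/2 BO.
Crossing each possibility with the mother OO and summing P(type O): 1/2·0 + 1/2·1/2 = 1/4.

1/4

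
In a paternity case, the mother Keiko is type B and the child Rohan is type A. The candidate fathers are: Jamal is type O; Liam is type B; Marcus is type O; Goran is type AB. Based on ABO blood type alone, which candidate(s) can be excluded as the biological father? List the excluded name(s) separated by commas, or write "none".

A candidate is excluded only if no genotype consistent with his phenotype could produce a type A child with a type B mother.
Jamal (type O): no genotype consistent with that phenotype can produce a type-A child with a type-B mother.
Liam (type B): no genotype consistent with that phenotype can produce a type-A child with a type-B mother.
Marcus (type O): no genotype consistent with that phenotype can produce a type-A child with a type-B mother.

Jamal, Liam, Marcus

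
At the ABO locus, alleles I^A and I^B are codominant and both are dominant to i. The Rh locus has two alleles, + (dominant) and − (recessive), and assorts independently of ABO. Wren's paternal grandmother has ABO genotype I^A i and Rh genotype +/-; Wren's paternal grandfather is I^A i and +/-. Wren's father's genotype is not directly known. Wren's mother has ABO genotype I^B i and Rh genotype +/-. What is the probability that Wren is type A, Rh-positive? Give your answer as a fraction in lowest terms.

Wren's father's ABO genotype from I^A i × I^A i: 1/4 I^A I^A, 1/2 I^A i, 1/4 i i.
Crossing each possibility with the mother I^B i and summing P(type A): 1/4·1/2 + 1/2·1/4 + 1/4·0 = 1/4.
Similarly for Rh via the father's Rh distribution: P(Rh+) = 3/4.
Independent loci: 1/4 × 3/4 = 3/16.

3/16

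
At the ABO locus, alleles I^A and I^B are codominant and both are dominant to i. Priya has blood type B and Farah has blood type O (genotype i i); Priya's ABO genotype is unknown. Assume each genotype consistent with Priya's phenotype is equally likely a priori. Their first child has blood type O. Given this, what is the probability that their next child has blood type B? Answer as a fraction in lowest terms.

1/2

Possible genotypes: Priya ∈ {I^B I^B, I^B i}; Farah ∈ {i i}.
Weight each parental genotype pair by prior × P(type-O child):
  I^B i × i i: posterior weight 1; P(next child type B) = 1/2.
Weighted sum = 1/2.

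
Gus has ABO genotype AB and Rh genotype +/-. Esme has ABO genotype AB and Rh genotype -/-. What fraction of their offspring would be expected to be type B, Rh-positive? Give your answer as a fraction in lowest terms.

1/8

ABO cross AB × AB → offspring phenotypes: 1/4 A, 1/4 B, 1/2 AB.
Rh cross +/- × -/- → 1/2 Rh+, 1/2 Rh-.
Independent loci: P(type B, Rh-positive) = 1/4 × 1/2 = 1/8.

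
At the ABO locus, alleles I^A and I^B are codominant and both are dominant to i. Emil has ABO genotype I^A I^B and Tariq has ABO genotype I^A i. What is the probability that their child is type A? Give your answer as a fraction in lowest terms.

1/2

ABO cross I^A I^B × I^A i → offspring phenotypes: 1/2 A, 1/4 B, 1/4 AB.
So P(type A) = 1/2.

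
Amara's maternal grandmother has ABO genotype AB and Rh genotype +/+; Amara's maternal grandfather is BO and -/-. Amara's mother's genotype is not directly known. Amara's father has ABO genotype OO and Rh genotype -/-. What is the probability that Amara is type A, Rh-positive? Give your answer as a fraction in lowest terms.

1/8

Amara's mother's ABO genotype from AB × BO: 1/4 AB, 1/4 AO, 1/4 BB, 1/4 BO.
Crossing each possibility with the father OO and summing P(type A): 1/4·1/2 + 1/4·1/2 + 1/4·0 + 1/4·0 = 1/4.
Similarly for Rh via the mother's Rh distribution: P(Rh+) = 1/2.
Independent loci: 1/4 × 1/2 = 1/8.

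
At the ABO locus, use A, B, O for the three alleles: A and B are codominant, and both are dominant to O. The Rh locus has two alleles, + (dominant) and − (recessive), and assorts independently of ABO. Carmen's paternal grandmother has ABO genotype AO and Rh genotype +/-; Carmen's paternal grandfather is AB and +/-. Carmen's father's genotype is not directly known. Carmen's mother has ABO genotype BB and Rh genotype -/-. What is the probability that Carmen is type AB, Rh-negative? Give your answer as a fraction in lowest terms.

1/4

Carmen's father's ABO genotype from AO × AB: 1/4 AA, 1/4 AB, 1/4 AO, 1/4 BO.
Crossing each possibility with the mother BB and summing P(type AB): 1/4·1 + 1/4·1/2 + 1/4·1/2 + 1/4·0 = 1/2.
Similarly for Rh via the father's Rh distribution: P(Rh-) = 1/2.
Independent loci: 1/2 × 1/2 = 1/4.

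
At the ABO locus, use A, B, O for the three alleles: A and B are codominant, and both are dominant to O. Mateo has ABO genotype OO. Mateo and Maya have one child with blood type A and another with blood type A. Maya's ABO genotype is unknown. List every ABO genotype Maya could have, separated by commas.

AA, AB, AO

For each candidate genotype of Maya, check whether crossing it with OO can produce every observed child phenotype.
  AA → possible child types {A} ✓
  AB → possible child types {A, B} ✓
  AO → possible child types {O, A} ✓
  BB → possible child types {B} ✗
  BO → possible child types {O, B} ✗
  OO → possible child types {O} ✗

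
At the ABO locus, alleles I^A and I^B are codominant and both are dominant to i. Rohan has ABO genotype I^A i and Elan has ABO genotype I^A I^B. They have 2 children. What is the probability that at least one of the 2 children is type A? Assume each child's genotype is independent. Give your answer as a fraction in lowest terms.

3/4

ABO cross I^A i × I^A I^B → 1/2 A, 1/4 B, 1/4 AB.
So P(type A) = 1/2 per child.
P(none) = (1/2)^2 = 1/4; P(at least one) = 1 − 1/4 = 3/4.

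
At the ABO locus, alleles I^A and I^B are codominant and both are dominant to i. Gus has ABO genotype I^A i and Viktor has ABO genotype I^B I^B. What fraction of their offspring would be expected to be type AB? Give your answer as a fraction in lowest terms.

1/2

ABO cross I^A i × I^B I^B → offspring phenotypes: 1/2 B, 1/2 AB.
So P(type AB) = 1/2.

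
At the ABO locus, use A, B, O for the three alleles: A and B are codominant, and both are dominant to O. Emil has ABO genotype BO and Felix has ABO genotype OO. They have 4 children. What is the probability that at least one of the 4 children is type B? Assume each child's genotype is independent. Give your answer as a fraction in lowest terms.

15/16

ABO cross BO × OO → 1/2 O, 1/2 B.
So P(type B) = 1/2 per child.
P(none) = (1/2)^4 = 1/16; P(at least one) = 1 − 1/16 = 15/16.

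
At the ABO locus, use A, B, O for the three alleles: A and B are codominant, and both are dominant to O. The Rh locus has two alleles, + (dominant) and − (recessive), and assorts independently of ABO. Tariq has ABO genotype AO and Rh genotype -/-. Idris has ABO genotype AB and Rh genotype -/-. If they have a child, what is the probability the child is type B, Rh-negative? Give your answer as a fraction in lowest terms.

1/4

ABO cross AO × AB → offspring phenotypes: 1/2 A, 1/4 B, 1/4 AB.
Rh cross -/- × -/- → 1 Rh-.
Independent loci: P(type B, Rh-negative) = 1/4 × 1 = 1/4.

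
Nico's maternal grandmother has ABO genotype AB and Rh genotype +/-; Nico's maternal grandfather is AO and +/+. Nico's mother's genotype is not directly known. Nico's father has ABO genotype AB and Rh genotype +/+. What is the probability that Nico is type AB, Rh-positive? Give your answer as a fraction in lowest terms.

Nico's mother's ABO genotype from AB × AO: 1/4 AA, 1/4 AB, 1/4 AO, 1/4 BO.
Crossing each possibility with the father AB and summing P(type AB): 1/4·1/2 + 1/4·1/2 + 1/4·1/4 + 1/4·1/4 = 3/8.
Similarly for Rh via the mother's Rh distribution: P(Rh+) = 1.
Independent loci: 3/8 × 1 = 3/8.

3/8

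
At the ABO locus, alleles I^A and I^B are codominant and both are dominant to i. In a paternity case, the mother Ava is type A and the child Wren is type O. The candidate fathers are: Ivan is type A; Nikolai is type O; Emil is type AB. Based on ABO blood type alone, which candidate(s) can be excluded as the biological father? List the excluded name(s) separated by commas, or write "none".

Emil

A candidate is excluded only if no genotype consistent with his phenotype could produce a type O child with a type A mother.
Emil (type AB): no genotype consistent with that phenotype can produce a type-O child with a type-A mother.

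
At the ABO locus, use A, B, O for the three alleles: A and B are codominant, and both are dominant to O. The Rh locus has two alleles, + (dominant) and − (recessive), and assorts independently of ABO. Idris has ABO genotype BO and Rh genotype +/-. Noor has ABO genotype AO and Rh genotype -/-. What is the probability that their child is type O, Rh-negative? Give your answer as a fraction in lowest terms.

1/8

ABO cross BO × AO → offspring phenotypes: 1/4 O, 1/4 A, 1/4 B, 1/4 AB.
Rh cross +/- × -/- → 1/2 Rh+, 1/2 Rh-.
Independent loci: P(type O, Rh-negative) = 1/4 × 1/2 = 1/8.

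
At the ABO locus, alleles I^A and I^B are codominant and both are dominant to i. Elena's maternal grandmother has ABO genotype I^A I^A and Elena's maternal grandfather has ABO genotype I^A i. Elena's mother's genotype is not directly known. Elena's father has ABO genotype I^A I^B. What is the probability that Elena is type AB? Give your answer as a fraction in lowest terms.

3/8

Elena's mother's ABO genotype from I^A I^A × I^A i: 1/2 I^A I^A, 1/2 I^A i.
Crossing each possibility with the father I^A I^B and summing P(type AB): 1/2·1/2 + 1/2·1/4 = 3/8.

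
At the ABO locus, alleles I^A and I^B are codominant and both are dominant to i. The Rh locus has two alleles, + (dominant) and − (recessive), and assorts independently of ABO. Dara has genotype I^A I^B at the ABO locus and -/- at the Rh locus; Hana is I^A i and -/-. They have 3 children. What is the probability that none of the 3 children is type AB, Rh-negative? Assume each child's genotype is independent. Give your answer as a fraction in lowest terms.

27/64

ABO cross I^A I^B × I^A i → 1/2 A, 1/4 B, 1/4 AB.
Rh cross -/- × -/- → 1 Rh-; so P(type AB, Rh-negative) = 1/4 × 1 = 1/4 per child.
P(not type AB, Rh-negative) = 3/4 for one child; (3/4)^3 = 27/64.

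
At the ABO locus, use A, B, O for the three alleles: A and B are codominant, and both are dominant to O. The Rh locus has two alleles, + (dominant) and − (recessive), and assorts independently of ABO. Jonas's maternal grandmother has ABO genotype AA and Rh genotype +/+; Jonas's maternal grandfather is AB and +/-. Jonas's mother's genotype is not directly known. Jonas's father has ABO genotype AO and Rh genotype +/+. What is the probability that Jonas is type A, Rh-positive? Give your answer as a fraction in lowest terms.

3/4

Jonas's mother's ABO genotype from AA × AB: 1/2 AA, 1/2 AB.
Crossing each possibility with the father AO and summing P(type A): 1/2·1 + 1/2·1/2 = 3/4.
Similarly for Rh via the mother's Rh distribution: P(Rh+) = 1.
Independent loci: 3/4 × 1 = 3/4.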